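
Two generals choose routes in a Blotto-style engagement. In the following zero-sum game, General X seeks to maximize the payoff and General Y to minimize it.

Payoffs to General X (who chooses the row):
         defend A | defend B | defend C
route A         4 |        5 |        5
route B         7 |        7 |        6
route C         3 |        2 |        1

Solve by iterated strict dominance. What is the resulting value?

Row route C is strictly dominated by row route A (4>3, 5>2, 5>1); eliminate route C.
Row route A is strictly dominated by row route B (7>4, 7>5, 6>5); eliminate route A.
Column defend B is strictly dominated by defend C for General Y (6<7); eliminate defend B.
Column defend A is strictly dominated by defend C for General Y (6<7); eliminate defend A.
Only (route B, defend C) remains, with payoff 6.

6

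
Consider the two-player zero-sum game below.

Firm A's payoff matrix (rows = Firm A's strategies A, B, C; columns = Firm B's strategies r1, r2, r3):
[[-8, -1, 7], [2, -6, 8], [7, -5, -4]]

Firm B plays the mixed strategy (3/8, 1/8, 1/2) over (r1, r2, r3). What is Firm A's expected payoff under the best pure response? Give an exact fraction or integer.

4

A: (-8)·(3/8) + (-1)·(1/8) + (7)·(1/2) = 3/8.
B: (2)·(3/8) + (-6)·(1/8) + (8)·(1/2) = 4.
C: (7)·(3/8) + (-5)·(1/8) + (-4)·(1/2) = 0.
The best pure response is B with expected payoff 4.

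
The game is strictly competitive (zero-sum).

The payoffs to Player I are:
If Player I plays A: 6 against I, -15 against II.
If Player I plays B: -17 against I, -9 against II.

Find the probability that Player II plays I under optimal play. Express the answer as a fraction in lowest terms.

6/29

Row minima are -15 and -17, so Player I's maximin is -15; column maxima are 6 and -9, so Player II's minimax is -9. These differ, so the equilibrium is in mixed strategies.
Let Player II play I with probability q. Player I is indifferent when 6q − 15(1−q) = −17q − 9(1−q), giving q = 6/29.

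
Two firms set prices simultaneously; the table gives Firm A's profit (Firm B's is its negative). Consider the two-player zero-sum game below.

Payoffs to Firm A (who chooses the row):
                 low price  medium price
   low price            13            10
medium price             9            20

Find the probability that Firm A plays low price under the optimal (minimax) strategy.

11/14

Row minima are 10 and 9, so Firm A's maximin is 10; column maxima are 13 and 20, so Firm B's minimax is 13. These differ, so the equilibrium is in mixed strategies.
Let Firm A play low price with probability p. Firm B is indifferent when 13p + 9(1−p) = 10p + 20(1−p), giving p = 11/14.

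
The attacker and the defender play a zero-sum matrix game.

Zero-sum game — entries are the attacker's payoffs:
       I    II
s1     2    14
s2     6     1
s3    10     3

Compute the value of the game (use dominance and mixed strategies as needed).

Row s2 is strictly dominated by row s3, so the attacker never plays it.
The remaining 2×2 game on (s1, s3) × (I, II) has no saddle point. Let the attacker play s1 with probability p; indifference gives 2p + 10(1−p) = 14p + 3(1−p), so p = 7/19.
Similarly the defender's optimal q on I is 11/19, and the value is 2·(11/19) + (14)·(8/19) = 134/19.

134/19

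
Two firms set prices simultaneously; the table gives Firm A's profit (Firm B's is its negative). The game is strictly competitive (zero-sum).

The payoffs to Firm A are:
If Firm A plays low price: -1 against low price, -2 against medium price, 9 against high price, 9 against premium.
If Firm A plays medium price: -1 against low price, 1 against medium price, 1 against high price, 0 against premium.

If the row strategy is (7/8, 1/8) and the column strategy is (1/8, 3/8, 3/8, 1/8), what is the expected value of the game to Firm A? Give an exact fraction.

13/4

Against (1/8, 3/8, 3/8, 1/8), each row's expected payoff is low price: 29/8; medium price: 5/8.
Taking the (7/8, 1/8)-weighted average: (7/8)·(29/8) + (1/8)·(5/8) = 13/4.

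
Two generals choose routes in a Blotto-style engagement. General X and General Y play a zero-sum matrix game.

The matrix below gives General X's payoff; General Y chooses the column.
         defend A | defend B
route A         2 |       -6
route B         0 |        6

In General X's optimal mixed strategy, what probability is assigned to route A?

3/7

Row minima are -6 and 0, so General X's maximin is 0; column maxima are 2 and 6, so General Y's minimax is 2. These differ, so the equilibrium is in mixed strategies.
Let General X play route A with probability p. General Y is indifferent when 2p = −6p + 6(1−p), giving p = 3/7.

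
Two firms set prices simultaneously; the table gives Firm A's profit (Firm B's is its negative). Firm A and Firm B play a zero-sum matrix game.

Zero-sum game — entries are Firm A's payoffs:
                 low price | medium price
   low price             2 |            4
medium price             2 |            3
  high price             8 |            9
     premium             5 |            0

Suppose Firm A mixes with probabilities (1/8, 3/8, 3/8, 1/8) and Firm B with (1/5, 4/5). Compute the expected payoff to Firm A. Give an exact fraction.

Against (1/5, 4/5), each row's expected payoff is low price: 18/5; medium price: 14/5; high price: 44/5; premium: 1.
Taking the (1/8, 3/8, 3/8, 1/8)-weighted average: (1/8)·(18/5) + (3/8)·(14/5) + (3/8)·(44/5) + (1/8)·(1) = 197/40.

197/40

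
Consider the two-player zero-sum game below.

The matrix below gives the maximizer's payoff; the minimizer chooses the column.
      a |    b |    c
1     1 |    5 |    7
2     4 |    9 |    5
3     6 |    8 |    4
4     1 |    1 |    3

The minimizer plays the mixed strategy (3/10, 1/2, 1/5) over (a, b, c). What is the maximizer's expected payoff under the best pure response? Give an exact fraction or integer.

67/10

1: (1)·(3/10) + (5)·(1/2) + (7)·(1/5) = 21/5.
2: (4)·(3/10) + (9)·(1/2) + (5)·(1/5) = 67/10.
3: (6)·(3/10) + (8)·(1/2) + (4)·(1/5) = 33/5.
4: (1)·(3/10) + (1)·(1/2) + (3)·(1/5) = 7/5.
The best pure response is 2 with expected payoff 67/10.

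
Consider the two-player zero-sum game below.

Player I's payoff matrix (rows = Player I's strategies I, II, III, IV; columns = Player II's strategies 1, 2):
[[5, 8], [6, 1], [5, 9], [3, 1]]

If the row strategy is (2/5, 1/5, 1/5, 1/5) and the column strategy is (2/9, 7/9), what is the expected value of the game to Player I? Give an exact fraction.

79/15

Against (2/9, 7/9), each row's expected payoff is I: 22/3; II: 19/9; III: 73/9; IV: 13/9.
Taking the (2/5, 1/5, 1/5, 1/5)-weighted average: (2/5)·(22/3) + (1/5)·(19/9) + (1/5)·(73/9) + (1/5)·(13/9) = 79/15.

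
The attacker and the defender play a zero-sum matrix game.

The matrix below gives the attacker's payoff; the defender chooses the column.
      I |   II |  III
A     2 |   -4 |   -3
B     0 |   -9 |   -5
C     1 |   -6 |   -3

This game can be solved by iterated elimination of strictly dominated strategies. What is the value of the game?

-4

Row B is strictly dominated by row A (2>0, -4>-9, -3>-5); eliminate B.
Column III is strictly dominated by II for the defender (-4<-3, -6<-3); eliminate III.
Row C is strictly dominated by row A (2>1, -4>-6); eliminate C.
Column I is strictly dominated by II for the defender (-4<2); eliminate I.
Only (A, II) remains, with payoff -4.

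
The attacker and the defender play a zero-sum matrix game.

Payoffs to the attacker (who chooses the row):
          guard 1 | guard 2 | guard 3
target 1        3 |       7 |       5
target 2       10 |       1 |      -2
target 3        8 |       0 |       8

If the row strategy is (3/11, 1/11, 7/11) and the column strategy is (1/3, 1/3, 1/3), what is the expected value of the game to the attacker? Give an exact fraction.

166/33

Against (1/3, 1/3, 1/3), each row's expected payoff is target 1: 5; target 2: 3; target 3: 16/3.
Taking the (3/11, 1/11, 7/11)-weighted average: (3/11)·(5) + (1/11)·(3) + (7/11)·(16/3) = 166/33.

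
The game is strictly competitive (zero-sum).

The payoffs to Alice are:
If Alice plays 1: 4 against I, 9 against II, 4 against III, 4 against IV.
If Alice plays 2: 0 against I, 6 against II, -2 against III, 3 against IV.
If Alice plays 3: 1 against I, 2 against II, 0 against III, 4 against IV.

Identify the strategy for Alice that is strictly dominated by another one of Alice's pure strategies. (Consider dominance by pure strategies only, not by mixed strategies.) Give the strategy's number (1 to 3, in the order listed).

Compare 2 with 1: 4 > 0, 9 > 6, 4 > -2, 4 > 3.
So 1 strictly dominates 2 for Alice; 2 is strictly dominated.

2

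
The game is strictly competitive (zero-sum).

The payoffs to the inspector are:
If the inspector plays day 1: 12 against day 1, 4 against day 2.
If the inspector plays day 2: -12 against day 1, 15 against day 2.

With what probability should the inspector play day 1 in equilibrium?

Row minima are 4 and -12, so the inspector's maximin is 4; column maxima are 12 and 15, so the inspectee's minimax is 12. These differ, so the equilibrium is in mixed strategies.
Let the inspector play day 1 with probability p. The inspectee is indifferent when 12p − 12(1−p) = 4p + 15(1−p), giving p = 27/35.

27/35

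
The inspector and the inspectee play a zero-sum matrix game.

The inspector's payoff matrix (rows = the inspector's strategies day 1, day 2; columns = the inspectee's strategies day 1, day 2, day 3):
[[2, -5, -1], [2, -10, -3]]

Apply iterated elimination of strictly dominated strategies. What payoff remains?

Column day 3 is strictly dominated by day 2 for the inspectee (-5<-1, -10<-3); eliminate day 3.
Column day 1 is strictly dominated by day 2 for the inspectee (-5<2, -10<2); eliminate day 1.
Row day 2 is strictly dominated by row day 1 (-5>-10); eliminate day 2.
Only (day 1, day 2) remains, with payoff -5.

-5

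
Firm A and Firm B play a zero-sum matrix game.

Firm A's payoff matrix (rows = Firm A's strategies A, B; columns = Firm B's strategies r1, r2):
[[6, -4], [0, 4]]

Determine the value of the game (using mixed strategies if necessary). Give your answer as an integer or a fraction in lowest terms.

Row minima are -4 and 0, so Firm A's maximin is 0; column maxima are 6 and 4, so Firm B's minimax is 4. These differ, so the equilibrium is in mixed strategies.
Let Firm A play A with probability p. Firm B is indifferent when 6p = −4p + 4(1−p), giving p = 2/7.
Let Firm B play r1 with probability q. Firm A is indifferent when 6q − 4(1−q) = 4(1−q), giving q = 4/7.
The value is 6·(4/7) + (-4)·(3/7) = 12/7.

12/7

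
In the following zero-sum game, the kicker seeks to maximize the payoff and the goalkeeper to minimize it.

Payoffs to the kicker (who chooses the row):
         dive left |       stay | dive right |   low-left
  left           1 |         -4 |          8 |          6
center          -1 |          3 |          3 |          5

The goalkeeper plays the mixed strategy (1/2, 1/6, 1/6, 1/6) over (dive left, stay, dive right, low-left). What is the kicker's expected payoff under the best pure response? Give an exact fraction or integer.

13/6

left: (1)·(1/2) + (-4)·(1/6) + (8)·(1/6) + (6)·(1/6) = 13/6.
center: (-1)·(1/2) + (3)·(1/6) + (3)·(1/6) + (5)·(1/6) = 4/3.
The best pure response is left with expected payoff 13/6.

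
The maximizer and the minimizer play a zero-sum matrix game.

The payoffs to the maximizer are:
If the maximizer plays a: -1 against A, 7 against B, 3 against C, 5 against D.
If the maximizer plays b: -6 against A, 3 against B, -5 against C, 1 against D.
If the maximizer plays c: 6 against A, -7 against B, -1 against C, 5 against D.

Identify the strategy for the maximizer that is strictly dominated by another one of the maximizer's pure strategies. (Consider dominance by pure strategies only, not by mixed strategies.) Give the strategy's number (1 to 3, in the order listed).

2

Compare b with a: -1 > -6, 7 > 3, 3 > -5, 5 > 1.
So a strictly dominates b for the maximizer; b is strictly dominated.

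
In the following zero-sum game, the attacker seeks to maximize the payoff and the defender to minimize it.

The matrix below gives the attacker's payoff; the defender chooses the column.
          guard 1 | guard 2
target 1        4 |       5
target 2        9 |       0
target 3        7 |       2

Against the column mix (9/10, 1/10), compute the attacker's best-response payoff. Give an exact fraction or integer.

81/10

target 1: (4)·(9/10) + (5)·(1/10) = 41/10.
target 2: (9)·(9/10) + (0)·(1/10) = 81/10.
target 3: (7)·(9/10) + (2)·(1/10) = 13/2.
The best pure response is target 2 with expected payoff 81/10.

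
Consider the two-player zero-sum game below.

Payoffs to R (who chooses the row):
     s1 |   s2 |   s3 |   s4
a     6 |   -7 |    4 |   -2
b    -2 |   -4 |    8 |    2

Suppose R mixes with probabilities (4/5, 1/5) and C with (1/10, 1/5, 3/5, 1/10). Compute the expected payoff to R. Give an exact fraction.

Against (1/10, 1/5, 3/5, 1/10), each row's expected payoff is a: 7/5; b: 4.
Taking the (4/5, 1/5)-weighted average: (4/5)·(7/5) + (1/5)·(4) = 48/25.

48/25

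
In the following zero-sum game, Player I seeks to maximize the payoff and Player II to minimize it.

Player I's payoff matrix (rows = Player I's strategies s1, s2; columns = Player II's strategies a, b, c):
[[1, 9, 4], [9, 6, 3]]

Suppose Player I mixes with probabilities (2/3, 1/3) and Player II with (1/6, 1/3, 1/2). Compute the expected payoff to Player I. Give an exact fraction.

46/9

Against (1/6, 1/3, 1/2), each row's expected payoff is s1: 31/6; s2: 5.
Taking the (2/3, 1/3)-weighted average: (2/3)·(31/6) + (1/3)·(5) = 46/9.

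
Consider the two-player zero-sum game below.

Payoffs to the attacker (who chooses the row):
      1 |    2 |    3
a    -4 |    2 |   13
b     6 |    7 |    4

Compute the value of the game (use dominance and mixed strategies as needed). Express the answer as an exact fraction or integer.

Column 2 is strictly dominated by 1 for the defender (it gives the attacker more in every row).
The remaining 2×2 game on (a, b) × (1, 3) has no saddle point. Let the attacker play a with probability p; indifference gives −4p + 6(1−p) = 13p + 4(1−p), so p = 2/19.
Similarly the defender's optimal q on 1 is 9/19, and the value is -4·(9/19) + (13)·(10/19) = 94/19.

94/19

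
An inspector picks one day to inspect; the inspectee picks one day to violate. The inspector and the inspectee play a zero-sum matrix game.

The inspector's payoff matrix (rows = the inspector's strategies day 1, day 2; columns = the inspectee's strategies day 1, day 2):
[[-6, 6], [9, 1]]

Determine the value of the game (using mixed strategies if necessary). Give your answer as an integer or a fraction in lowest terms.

3

Row minima are -6 and 1, so the inspector's maximin is 1; column maxima are 9 and 6, so the inspectee's minimax is 6. These differ, so the equilibrium is in mixed strategies.
Let the inspector play day 1 with probability p. The inspectee is indifferent when −6p + 9(1−p) = 6p + (1−p), giving p = 2/5.
Let the inspectee play day 1 with probability q. The inspector is indifferent when −6q + 6(1−q) = 9q + (1−q), giving q = 1/4.
The value is -6·(1/4) + (6)·(3/4) = 3.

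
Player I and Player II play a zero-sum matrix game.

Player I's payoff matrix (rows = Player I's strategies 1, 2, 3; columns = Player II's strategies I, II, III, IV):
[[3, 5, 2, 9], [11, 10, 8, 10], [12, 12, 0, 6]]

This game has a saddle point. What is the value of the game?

8

Row minima: 2, 8, 0 → Player I's maximin is 8.
Column maxima: 12, 12, 8, 10 → Player II's minimax is 8.
They coincide at (2, III), so the value is 8.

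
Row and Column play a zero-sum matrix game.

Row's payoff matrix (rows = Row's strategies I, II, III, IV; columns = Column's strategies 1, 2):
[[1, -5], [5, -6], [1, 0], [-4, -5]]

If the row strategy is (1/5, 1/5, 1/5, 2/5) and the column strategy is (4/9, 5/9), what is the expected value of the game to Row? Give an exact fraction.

Against (4/9, 5/9), each row's expected payoff is I: -7/3; II: -10/9; III: 4/9; IV: -41/9.
Taking the (1/5, 1/5, 1/5, 2/5)-weighted average: (1/5)·(-7/3) + (1/5)·(-10/9) + (1/5)·(4/9) + (2/5)·(-41/9) = -109/45.

-109/45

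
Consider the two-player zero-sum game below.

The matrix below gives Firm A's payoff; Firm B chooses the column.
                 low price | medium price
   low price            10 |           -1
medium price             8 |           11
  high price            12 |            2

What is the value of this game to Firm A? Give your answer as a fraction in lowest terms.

116/13

Row low price is strictly dominated by row high price, so Firm A never plays it.
The remaining 2×2 game on (medium price, high price) × (low price, medium price) has no saddle point. Let Firm A play medium price with probability p; indifference gives 8p + 12(1−p) = 11p + 2(1−p), so p = 10/13.
Similarly Firm B's optimal q on low price is 9/13, and the value is 8·(9/13) + (11)·(4/13) = 116/13.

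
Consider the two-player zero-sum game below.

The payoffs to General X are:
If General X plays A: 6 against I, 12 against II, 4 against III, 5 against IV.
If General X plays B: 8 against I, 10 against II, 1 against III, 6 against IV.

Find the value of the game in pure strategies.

Row minima: 4, 1 → General X's maximin is 4.
Column maxima: 8, 12, 4, 6 → General Y's minimax is 4.
They coincide at (A, III), so the value is 4.

4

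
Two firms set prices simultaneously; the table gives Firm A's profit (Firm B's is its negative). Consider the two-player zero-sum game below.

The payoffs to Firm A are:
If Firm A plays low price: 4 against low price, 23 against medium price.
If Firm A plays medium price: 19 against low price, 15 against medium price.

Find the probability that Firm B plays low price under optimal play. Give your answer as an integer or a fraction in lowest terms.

Row minima are 4 and 15, so Firm A's maximin is 15; column maxima are 19 and 23, so Firm B's minimax is 19. These differ, so the equilibrium is in mixed strategies.
Let Firm B play low price with probability q. Firm A is indifferent when 4q + 23(1−q) = 19q + 15(1−q), giving q = 8/23.

8/23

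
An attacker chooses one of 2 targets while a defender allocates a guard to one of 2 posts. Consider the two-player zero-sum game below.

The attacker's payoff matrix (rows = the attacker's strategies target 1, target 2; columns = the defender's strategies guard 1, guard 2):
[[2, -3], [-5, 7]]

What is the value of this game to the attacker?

-1/17

Row minima are -3 and -5, so the attacker's maximin is -3; column maxima are 2 and 7, so the defender's minimax is 2. These differ, so the equilibrium is in mixed strategies.
Let the attacker play target 1 with probability p. The defender is indifferent when 2p − 5(1−p) = −3p + 7(1−p), giving p = 12/17.
Let the defender play guard 1 with probability q. The attacker is indifferent when 2q − 3(1−q) = −5q + 7(1−q), giving q = 10/17.
The value is 2·(10/17) + (-3)·(7/17) = -1/17.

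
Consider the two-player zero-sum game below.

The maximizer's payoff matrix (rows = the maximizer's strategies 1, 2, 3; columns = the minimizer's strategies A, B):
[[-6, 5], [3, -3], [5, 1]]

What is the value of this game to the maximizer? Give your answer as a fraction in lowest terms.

Row 2 is strictly dominated by row 3, so the maximizer never plays it.
The remaining 2×2 game on (1, 3) × (A, B) has no saddle point. Let the maximizer play 1 with probability p; indifference gives −6p + 5(1−p) = 5p + (1−p), so p = 4/15.
Similarly the minimizer's optimal q on A is 4/15, and the value is -6·(4/15) + (5)·(11/15) = 31/15.

31/15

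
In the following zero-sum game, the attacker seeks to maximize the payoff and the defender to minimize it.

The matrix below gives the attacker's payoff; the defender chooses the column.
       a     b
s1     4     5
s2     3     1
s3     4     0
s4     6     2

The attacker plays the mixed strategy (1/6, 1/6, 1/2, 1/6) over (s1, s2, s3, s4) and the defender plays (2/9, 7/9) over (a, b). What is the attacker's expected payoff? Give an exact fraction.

Against (2/9, 7/9), each row's expected payoff is s1: 43/9; s2: 13/9; s3: 8/9; s4: 26/9.
Taking the (1/6, 1/6, 1/2, 1/6)-weighted average: (1/6)·(43/9) + (1/6)·(13/9) + (1/2)·(8/9) + (1/6)·(26/9) = 53/27.

53/27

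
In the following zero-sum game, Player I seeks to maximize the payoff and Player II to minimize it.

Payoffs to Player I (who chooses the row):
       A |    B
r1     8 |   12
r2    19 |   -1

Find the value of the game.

Row minima are 8 and -1, so Player I's maximin is 8; column maxima are 19 and 12, so Player II's minimax is 12. These differ, so the equilibrium is in mixed strategies.
Let Player I play r1 with probability p. Player II is indifferent when 8p + 19(1−p) = 12p − (1−p), giving p = 5/6.
Let Player II play A with probability q. Player I is indifferent when 8q + 12(1−q) = 19q − (1−q), giving q = 13/24.
The value is 8·(13/24) + (12)·(11/24) = 59/6.

59/6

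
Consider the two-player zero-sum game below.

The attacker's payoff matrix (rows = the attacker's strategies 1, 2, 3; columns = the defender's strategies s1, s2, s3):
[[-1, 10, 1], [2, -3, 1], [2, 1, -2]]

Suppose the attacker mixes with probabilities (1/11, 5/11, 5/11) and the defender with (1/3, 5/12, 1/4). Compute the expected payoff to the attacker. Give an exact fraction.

Against (1/3, 5/12, 1/4), each row's expected payoff is 1: 49/12; 2: -1/3; 3: 7/12.
Taking the (1/11, 5/11, 5/11)-weighted average: (1/11)·(49/12) + (5/11)·(-1/3) + (5/11)·(7/12) = 16/33.

16/33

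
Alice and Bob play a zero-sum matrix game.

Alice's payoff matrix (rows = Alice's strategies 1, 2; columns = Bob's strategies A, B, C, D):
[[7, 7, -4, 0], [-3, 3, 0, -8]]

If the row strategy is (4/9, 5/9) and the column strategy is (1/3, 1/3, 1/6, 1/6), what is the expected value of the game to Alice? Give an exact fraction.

Against (1/3, 1/3, 1/6, 1/6), each row's expected payoff is 1: 4; 2: -4/3.
Taking the (4/9, 5/9)-weighted average: (4/9)·(4) + (5/9)·(-4/3) = 28/27.

28/27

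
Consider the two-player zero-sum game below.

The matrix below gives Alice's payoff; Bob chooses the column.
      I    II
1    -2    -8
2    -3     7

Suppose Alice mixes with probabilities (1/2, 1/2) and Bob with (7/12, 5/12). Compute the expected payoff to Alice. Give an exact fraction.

Against (7/12, 5/12), each row's expected payoff is 1: -9/2; 2: 7/6.
Taking the (1/2, 1/2)-weighted average: (1/2)·(-9/2) + (1/2)·(7/6) = -5/3.

-5/3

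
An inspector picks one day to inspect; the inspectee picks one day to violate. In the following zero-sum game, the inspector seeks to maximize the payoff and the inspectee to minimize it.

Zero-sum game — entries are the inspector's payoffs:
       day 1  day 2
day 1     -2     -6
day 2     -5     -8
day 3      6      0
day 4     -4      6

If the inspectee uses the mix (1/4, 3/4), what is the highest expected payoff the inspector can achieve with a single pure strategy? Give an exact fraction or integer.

day 1: (-2)·(1/4) + (-6)·(3/4) = -5.
day 2: (-5)·(1/4) + (-8)·(3/4) = -29/4.
day 3: (6)·(1/4) + (0)·(3/4) = 3/2.
day 4: (-4)·(1/4) + (6)·(3/4) = 7/2.
The best pure response is day 4 with expected payoff 7/2.

7/2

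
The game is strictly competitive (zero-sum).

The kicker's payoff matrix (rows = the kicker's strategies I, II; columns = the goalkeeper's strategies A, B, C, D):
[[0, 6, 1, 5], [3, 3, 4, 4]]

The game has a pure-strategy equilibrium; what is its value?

Row minima: 0, 3 → the kicker's maximin is 3.
Column maxima: 3, 6, 4, 5 → the goalkeeper's minimax is 3.
They coincide at (II, A), so the value is 3.

3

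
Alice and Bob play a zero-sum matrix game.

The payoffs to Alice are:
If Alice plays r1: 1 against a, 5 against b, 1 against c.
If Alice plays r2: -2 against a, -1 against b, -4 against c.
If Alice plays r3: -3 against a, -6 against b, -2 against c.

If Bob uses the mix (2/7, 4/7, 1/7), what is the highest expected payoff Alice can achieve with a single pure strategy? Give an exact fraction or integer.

23/7

r1: (1)·(2/7) + (5)·(4/7) + (1)·(1/7) = 23/7.
r2: (-2)·(2/7) + (-1)·(4/7) + (-4)·(1/7) = -12/7.
r3: (-3)·(2/7) + (-6)·(4/7) + (-2)·(1/7) = -32/7.
The best pure response is r1 with expected payoff 23/7.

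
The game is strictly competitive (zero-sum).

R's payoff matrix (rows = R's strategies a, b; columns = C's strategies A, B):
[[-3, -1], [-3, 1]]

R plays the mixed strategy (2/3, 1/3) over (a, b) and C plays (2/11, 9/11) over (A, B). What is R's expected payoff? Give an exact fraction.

Against (2/11, 9/11), each row's expected payoff is a: -15/11; b: 3/11.
Taking the (2/3, 1/3)-weighted average: (2/3)·(-15/11) + (1/3)·(3/11) = -9/11.

-9/11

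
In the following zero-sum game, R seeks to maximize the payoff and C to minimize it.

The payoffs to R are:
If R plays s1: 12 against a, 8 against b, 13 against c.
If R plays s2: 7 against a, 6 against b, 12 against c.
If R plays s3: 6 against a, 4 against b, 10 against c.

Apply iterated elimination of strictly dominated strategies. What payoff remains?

Row s2 is strictly dominated by row s1 (12>7, 8>6, 13>12); eliminate s2.
Column c is strictly dominated by a for C (12<13, 6<10); eliminate c.
Column a is strictly dominated by b for C (8<12, 4<6); eliminate a.
Row s3 is strictly dominated by row s1 (8>4); eliminate s3.
Only (s1, b) remains, with payoff 8.

8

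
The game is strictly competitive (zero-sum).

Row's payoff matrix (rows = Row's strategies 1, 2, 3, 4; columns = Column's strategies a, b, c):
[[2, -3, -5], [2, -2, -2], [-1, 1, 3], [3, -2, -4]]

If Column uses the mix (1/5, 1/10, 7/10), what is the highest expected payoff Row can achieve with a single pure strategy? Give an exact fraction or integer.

2

1: (2)·(1/5) + (-3)·(1/10) + (-5)·(7/10) = -17/5.
2: (2)·(1/5) + (-2)·(1/10) + (-2)·(7/10) = -6/5.
3: (-1)·(1/5) + (1)·(1/10) + (3)·(7/10) = 2.
4: (3)·(1/5) + (-2)·(1/10) + (-4)·(7/10) = -12/5.
The best pure response is 3 with expected payoff 2.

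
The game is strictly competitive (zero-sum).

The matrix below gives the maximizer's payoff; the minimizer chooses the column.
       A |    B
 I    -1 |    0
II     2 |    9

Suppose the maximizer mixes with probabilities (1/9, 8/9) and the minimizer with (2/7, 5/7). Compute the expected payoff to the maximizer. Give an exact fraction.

130/21

Against (2/7, 5/7), each row's expected payoff is I: -2/7; II: 7.
Taking the (1/9, 8/9)-weighted average: (1/9)·(-2/7) + (8/9)·(7) = 130/21.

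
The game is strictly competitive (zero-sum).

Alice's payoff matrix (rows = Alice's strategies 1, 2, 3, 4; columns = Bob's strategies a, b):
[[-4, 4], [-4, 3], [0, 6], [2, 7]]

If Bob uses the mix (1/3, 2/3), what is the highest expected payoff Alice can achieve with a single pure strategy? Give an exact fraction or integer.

1: (-4)·(1/3) + (4)·(2/3) = 4/3.
2: (-4)·(1/3) + (3)·(2/3) = 2/3.
3: (0)·(1/3) + (6)·(2/3) = 4.
4: (2)·(1/3) + (7)·(2/3) = 16/3.
The best pure response is 4 with expected payoff 16/3.

16/3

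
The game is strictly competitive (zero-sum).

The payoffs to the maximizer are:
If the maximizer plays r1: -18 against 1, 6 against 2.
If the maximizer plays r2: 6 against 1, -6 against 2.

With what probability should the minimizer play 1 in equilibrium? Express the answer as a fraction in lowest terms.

Row minima are -18 and -6, so the maximizer's maximin is -6; column maxima are 6 and 6, so the minimizer's minimax is 6. These differ, so the equilibrium is in mixed strategies.
Let the minimizer play 1 with probability q. The maximizer is indifferent when −18q + 6(1−q) = 6q − 6(1−q), giving q = 1/3.

1/3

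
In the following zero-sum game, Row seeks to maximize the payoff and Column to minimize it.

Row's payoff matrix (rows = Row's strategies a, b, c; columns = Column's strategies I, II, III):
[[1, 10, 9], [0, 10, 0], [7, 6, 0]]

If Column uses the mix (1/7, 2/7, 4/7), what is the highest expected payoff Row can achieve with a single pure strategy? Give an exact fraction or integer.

57/7

a: (1)·(1/7) + (10)·(2/7) + (9)·(4/7) = 57/7.
b: (0)·(1/7) + (10)·(2/7) + (0)·(4/7) = 20/7.
c: (7)·(1/7) + (6)·(2/7) + (0)·(4/7) = 19/7.
The best pure response is a with expected payoff 57/7.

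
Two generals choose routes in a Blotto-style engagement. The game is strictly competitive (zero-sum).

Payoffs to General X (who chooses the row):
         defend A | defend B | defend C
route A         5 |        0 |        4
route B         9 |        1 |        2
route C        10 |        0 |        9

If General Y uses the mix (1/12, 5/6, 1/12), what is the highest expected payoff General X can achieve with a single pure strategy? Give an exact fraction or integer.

route A: (5)·(1/12) + (0)·(5/6) + (4)·(1/12) = 3/4.
route B: (9)·(1/12) + (1)·(5/6) + (2)·(1/12) = 7/4.
route C: (10)·(1/12) + (0)·(5/6) + (9)·(1/12) = 19/12.
The best pure response is route B with expected payoff 7/4.

7/4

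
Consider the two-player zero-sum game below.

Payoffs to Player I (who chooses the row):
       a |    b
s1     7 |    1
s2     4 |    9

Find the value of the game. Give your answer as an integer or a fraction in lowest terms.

Row minima are 1 and 4, so Player I's maximin is 4; column maxima are 7 and 9, so Player II's minimax is 7. These differ, so the equilibrium is in mixed strategies.
Let Player I play s1 with probability p. Player II is indifferent when 7p + 4(1−p) = p + 9(1−p), giving p = 5/11.
Let Player II play a with probability q. Player I is indifferent when 7q + (1−q) = 4q + 9(1−q), giving q = 8/11.
The value is 7·(8/11) + (1)·(3/11) = 59/11.

59/11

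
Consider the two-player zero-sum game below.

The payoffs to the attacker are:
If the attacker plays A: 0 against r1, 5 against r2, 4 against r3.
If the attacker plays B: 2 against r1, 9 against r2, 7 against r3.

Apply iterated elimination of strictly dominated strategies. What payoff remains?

Row A is strictly dominated by row B (2>0, 9>5, 7>4); eliminate A.
Column r3 is strictly dominated by r1 for the defender (2<7); eliminate r3.
Column r2 is strictly dominated by r1 for the defender (2<9); eliminate r2.
Only (B, r1) remains, with payoff 2.

2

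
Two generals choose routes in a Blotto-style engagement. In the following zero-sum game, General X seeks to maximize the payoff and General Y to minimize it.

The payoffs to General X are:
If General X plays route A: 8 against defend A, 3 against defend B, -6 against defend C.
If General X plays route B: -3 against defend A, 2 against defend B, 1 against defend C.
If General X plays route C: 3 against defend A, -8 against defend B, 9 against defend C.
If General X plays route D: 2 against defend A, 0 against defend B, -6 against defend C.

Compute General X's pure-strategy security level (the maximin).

-3

The worst-case payoff for each row is route A: -6, route B: -3, route C: -8, route D: -6.
The best of these is -3.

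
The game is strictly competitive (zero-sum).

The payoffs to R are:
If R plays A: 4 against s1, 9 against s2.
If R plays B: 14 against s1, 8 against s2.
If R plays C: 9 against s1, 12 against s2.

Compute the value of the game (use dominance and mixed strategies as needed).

Row A is strictly dominated by row C, so R never plays it.
The remaining 2×2 game on (B, C) × (s1, s2) has no saddle point. Let R play B with probability p; indifference gives 14p + 9(1−p) = 8p + 12(1−p), so p = 1/3.
Similarly C's optimal q on s1 is 4/9, and the value is 14·(4/9) + (8)·(5/9) = 32/3.

32/3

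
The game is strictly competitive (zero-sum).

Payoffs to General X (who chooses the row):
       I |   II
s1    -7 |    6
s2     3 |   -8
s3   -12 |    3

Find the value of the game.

-19/12

Row s3 is strictly dominated by row s1, so General X never plays it.
The remaining 2×2 game on (s1, s2) × (I, II) has no saddle point. Let General X play s1 with probability p; indifference gives −7p + 3(1−p) = 6p − 8(1−p), so p = 11/24.
Similarly General Y's optimal q on I is 7/12, and the value is -7·(7/12) + (6)·(5/12) = -19/12.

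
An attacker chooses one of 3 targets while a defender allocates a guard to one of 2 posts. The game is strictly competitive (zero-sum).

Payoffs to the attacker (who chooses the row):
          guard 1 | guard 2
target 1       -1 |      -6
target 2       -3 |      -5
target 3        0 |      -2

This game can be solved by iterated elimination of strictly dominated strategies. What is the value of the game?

-2

Column guard 1 is strictly dominated by guard 2 for the defender (-6<-1, -5<-3, -2<0); eliminate guard 1.
Row target 2 is strictly dominated by row target 3 (-2>-5); eliminate target 2.
Row target 1 is strictly dominated by row target 3 (-2>-6); eliminate target 1.
Only (target 3, guard 2) remains, with payoff -2.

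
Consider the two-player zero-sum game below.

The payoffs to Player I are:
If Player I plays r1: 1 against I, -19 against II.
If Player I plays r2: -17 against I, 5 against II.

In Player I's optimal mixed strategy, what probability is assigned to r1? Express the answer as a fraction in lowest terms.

Row minima are -19 and -17, so Player I's maximin is -17; column maxima are 1 and 5, so Player II's minimax is 1. These differ, so the equilibrium is in mixed strategies.
Let Player I play r1 with probability p. Player II is indifferent when p − 17(1−p) = −19p + 5(1−p), giving p = 11/21.

11/21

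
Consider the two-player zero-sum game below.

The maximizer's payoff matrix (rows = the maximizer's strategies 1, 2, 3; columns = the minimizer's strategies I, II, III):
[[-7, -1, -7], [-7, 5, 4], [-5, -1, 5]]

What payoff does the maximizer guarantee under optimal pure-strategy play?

-5

Row minima: -7, -7, -5 → the maximizer's maximin is -5.
Column maxima: -5, 5, 5 → the minimizer's minimax is -5.
They coincide at (3, I), so the value is -5.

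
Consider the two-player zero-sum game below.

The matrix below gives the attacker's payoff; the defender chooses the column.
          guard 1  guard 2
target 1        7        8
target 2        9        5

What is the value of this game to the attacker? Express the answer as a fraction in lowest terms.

Row minima are 7 and 5, so the attacker's maximin is 7; column maxima are 9 and 8, so the defender's minimax is 8. These differ, so the equilibrium is in mixed strategies.
Let the attacker play target 1 with probability p. The defender is indifferent when 7p + 9(1−p) = 8p + 5(1−p), giving p = 4/5.
Let the defender play guard 1 with probability q. The attacker is indifferent when 7q + 8(1−q) = 9q + 5(1−q), giving q = 3/5.
The value is 7·(3/5) + (8)·(2/5) = 37/5.

37/5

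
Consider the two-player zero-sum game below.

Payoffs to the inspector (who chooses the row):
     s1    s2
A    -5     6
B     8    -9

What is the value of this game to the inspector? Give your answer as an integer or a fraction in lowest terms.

3/28

Row minima are -5 and -9, so the inspector's maximin is -5; column maxima are 8 and 6, so the inspectee's minimax is 6. These differ, so the equilibrium is in mixed strategies.
Let the inspector play A with probability p. The inspectee is indifferent when −5p + 8(1−p) = 6p − 9(1−p), giving p = 17/28.
Let the inspectee play s1 with probability q. The inspector is indifferent when −5q + 6(1−q) = 8q − 9(1−q), giving q = 15/28.
The value is -5·(15/28) + (6)·(13/28) = 3/28.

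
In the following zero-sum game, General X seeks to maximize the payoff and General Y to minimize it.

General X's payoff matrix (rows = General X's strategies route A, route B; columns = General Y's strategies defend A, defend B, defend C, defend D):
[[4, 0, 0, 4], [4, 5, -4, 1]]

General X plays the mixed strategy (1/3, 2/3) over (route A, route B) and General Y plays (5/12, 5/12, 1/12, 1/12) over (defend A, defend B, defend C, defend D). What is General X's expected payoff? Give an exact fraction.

Against (5/12, 5/12, 1/12, 1/12), each row's expected payoff is route A: 2; route B: 7/2.
Taking the (1/3, 2/3)-weighted average: (1/3)·(2) + (2/3)·(7/2) = 3.

3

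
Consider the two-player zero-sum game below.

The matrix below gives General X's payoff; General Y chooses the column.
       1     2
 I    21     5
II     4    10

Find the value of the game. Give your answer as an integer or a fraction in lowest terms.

Row minima are 5 and 4, so General X's maximin is 5; column maxima are 21 and 10, so General Y's minimax is 10. These differ, so the equilibrium is in mixed strategies.
Let General X play I with probability p. General Y is indifferent when 21p + 4(1−p) = 5p + 10(1−p), giving p = 3/11.
Let General Y play 1 with probability q. General X is indifferent when 21q + 5(1−q) = 4q + 10(1−q), giving q = 5/22.
The value is 21·(5/22) + (5)·(17/22) = 95/11.

95/11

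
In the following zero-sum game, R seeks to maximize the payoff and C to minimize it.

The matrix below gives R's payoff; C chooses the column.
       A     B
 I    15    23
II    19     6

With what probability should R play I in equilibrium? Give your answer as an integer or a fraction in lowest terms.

Row minima are 15 and 6, so R's maximin is 15; column maxima are 19 and 23, so C's minimax is 19. These differ, so the equilibrium is in mixed strategies.
Let R play I with probability p. C is indifferent when 15p + 19(1−p) = 23p + 6(1−p), giving p = 13/21.

13/21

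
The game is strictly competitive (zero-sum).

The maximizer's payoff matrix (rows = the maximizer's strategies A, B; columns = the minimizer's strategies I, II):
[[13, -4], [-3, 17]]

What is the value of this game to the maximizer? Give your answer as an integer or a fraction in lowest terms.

209/37

Row minima are -4 and -3, so the maximizer's maximin is -3; column maxima are 13 and 17, so the minimizer's minimax is 13. These differ, so the equilibrium is in mixed strategies.
Let the maximizer play A with probability p. The minimizer is indifferent when 13p − 3(1−p) = −4p + 17(1−p), giving p = 20/37.
Let the minimizer play I with probability q. The maximizer is indifferent when 13q − 4(1−q) = −3q + 17(1−q), giving q = 21/37.
The value is 13·(21/37) + (-4)·(16/37) = 209/37.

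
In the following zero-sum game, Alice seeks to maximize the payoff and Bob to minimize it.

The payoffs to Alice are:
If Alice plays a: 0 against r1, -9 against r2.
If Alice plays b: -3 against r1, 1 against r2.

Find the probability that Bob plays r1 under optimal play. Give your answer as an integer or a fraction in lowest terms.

Row minima are -9 and -3, so Alice's maximin is -3; column maxima are 0 and 1, so Bob's minimax is 0. These differ, so the equilibrium is in mixed strategies.
Let Bob play r1 with probability q. Alice is indifferent when −9(1−q) = −3q + (1−q), giving q = 10/13.

10/13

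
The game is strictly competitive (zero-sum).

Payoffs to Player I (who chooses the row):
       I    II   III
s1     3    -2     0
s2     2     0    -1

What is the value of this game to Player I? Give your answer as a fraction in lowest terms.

Column I is strictly dominated by II for Player II (it gives Player I more in every row).
The remaining 2×2 game on (s1, s2) × (II, III) has no saddle point. Let Player I play s1 with probability p; indifference gives −2p = −(1−p), so p = 1/3.
Similarly Player II's optimal q on II is 1/3, and the value is -2·(1/3) + (0)·(2/3) = -2/3.

-2/3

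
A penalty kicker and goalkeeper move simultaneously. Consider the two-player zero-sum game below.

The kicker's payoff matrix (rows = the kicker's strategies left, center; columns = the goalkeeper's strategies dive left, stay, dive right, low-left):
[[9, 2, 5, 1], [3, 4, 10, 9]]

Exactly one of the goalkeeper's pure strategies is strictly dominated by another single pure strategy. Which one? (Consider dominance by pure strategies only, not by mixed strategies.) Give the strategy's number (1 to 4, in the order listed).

The goalkeeper prefers columns that give the kicker less. Compare dive right with stay: 2 < 5, 4 < 10.
So stay strictly dominates dive right for the goalkeeper; dive right is strictly dominated.

3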